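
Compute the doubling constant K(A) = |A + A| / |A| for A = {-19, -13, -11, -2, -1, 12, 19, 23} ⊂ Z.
K = |A + A| / |A| = 35/8

Enumerate A + A = {a + b : a, b ∈ A}. With |A| = 8, there are |A|^2 = 64 ordered sum pairs; collecting distinct values, A + A = {-38, -32, -30, -26, -24, -22, -21, -20, -15, -14, -13, -12, -7, -4, -3, -2, -1, 0, 1, 4, 6, 8, 10, 11, 12, 17, 18, 21, 22, 24, 31, 35, 38, 42, 46}, so |A + A| = 35. Thus K = 35/8. For comparison, the minimum possible |A + A| over all 8-element sets is 2·8 − 1 = 15 (so min K = 15/8), attained only by arithmetic progressions.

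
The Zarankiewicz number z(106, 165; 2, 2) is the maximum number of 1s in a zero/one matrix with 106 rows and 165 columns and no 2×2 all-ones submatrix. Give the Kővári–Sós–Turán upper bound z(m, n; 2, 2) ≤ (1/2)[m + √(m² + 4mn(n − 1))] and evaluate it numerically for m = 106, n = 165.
z(106, 165; 2, 2) ≤ (1/2)[106 + √(106² + 4·106·165·164)] = (1/2)[106 + √11484676] = 1747.4524

Kővári–Sós–Turán: let r_1, ..., r_106 be the row sums and z = Σ r_i the total number of 1s. Each pair of columns can share at most one row with both entries 1 (else a 2×2 all-ones block appears), so Σ_i C(r_i, 2) ≤ C(165, 2) = 13530. By convexity Σ_i C(r_i, 2) ≥ 106·C(z/106, 2) = z(z − 106)/(2·106), giving z² − 106z − 106·165·164 ≤ 0 and hence z ≤ (1/2)[106 + √(11236 + 4·2868360)] = (1/2)[106 + √11484676] ≈ (1/2)(106 + 3388.9048) = 1747.4524.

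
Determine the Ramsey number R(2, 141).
R(2, 141) = 141

R(2, k) = k for all k ≥ 2: in a 2-colouring of K_k, either some edge is red (a red K_2) or all edges are blue (a blue K_k). And K_{140} coloured all-blue has no blue K_141, so R(2, 141) > 140. Hence R(2, 141) = 141.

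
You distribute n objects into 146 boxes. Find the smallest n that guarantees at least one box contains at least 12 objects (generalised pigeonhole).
n = (12 − 1)·146 + 1 = 1607

By the generalised pigeonhole principle, to guarantee some box contains ≥ r objects we need more than (r − 1) · k objects total. Threshold: n = (r − 1) · k + 1. With r = 12 and k = 146: n = 11 · 146 + 1 = 1606 + 1 = 1607. For n = 1606 = 11 · 146, we can put exactly 11 objects in every box, avoiding 12 in any single one — so 1607 is tight.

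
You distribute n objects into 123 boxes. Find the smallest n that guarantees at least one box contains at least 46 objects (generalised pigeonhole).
n = (46 − 1)·123 + 1 = 5536

By the generalised pigeonhole principle, to guarantee some box contains ≥ r objects we need more than (r − 1) · k objects total. Threshold: n = (r − 1) · k + 1. With r = 46 and k = 123: n = 45 · 123 + 1 = 5535 + 1 = 5536. For n = 5535 = 45 · 123, we can put exactly 45 objects in every box, avoiding 46 in any single one — so 5536 is tight.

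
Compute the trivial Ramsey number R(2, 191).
R(2, 191) = 191

R(2, k) = k for all k ≥ 2: in a 2-colouring of K_k, either some edge is red (a red K_2) or all edges are blue (a blue K_k). And K_{190} coloured all-blue has no blue K_191, so R(2, 191) > 190. Hence R(2, 191) = 191.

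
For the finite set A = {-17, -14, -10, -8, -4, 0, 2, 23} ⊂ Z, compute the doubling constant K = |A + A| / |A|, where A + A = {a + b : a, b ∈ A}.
K = |A + A| / |A| = 31/8

Enumerate A + A = {a + b : a, b ∈ A}. With |A| = 8, there are |A|^2 = 64 ordered sum pairs; collecting distinct values, A + A = {-34, -31, -28, -27, -25, -24, -22, -21, -20, -18, -17, -16, -15, -14, -12, -10, -8, -6, -4, -2, 0, 2, 4, 6, 9, 13, 15, 19, 23, 25, 46}, so |A + A| = 31. Thus K = 31/8. For comparison, the minimum possible |A + A| over all 8-element sets is 2·8 − 1 = 15 (so min K = 15/8), attained only by arithmetic progressions.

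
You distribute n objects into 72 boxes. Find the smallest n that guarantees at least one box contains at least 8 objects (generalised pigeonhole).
n = (8 − 1)·72 + 1 = 505

By the generalised pigeonhole principle, to guarantee some box contains ≥ r objects we need more than (r − 1) · k objects total. Threshold: n = (r − 1) · k + 1. With r = 8 and k = 72: n = 7 · 72 + 1 = 504 + 1 = 505. For n = 504 = 7 · 72, we can put exactly 7 objects in every box, avoiding 8 in any single one — so 505 is tight.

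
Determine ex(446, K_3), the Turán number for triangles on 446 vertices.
ex(446, K_3) = ⌊446^2/4⌋ = 49729

Mantel (1907): a triangle-free graph on n vertices has at most ⌊n^2/4⌋ edges, with equality for the complete bipartite graph K_{⌊n/2⌋, ⌈n/2⌉}. For n = 446: ⌊446^2/4⌋ = ⌊198916/4⌋ = 49729. The extremal graph is K_{223, 223}, which has 223·223 = 49729 edges.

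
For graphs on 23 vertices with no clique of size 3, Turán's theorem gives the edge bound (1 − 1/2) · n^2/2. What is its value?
Turán density bound = (1/2) · 23^2/2 = 529/4 ≈ 132.25

Turán's theorem: ex(n, K_{r+1}) is achieved by the complete r-partite Turán graph T(n, r) with parts as balanced as possible, and is at most (1 − 1/r) · n^2/2. For r = 2, n = 23: the density bound is (1/2) · 529/2 = 529/4 ≈ 132.25. The integer-valued extremum is e(T(23, 2)) = 132, which is strictly less than the density bound 529/4 since 2 ∤ 23 (the parts of T(23, 2) cannot all be equal).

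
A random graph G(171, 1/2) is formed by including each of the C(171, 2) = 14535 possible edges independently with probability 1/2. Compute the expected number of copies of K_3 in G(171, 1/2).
E[# K_3] = C(171, 3) · (1/2)^C(3, 2) = 818805 / 2^3 = 102350.625

For each 3-subset S of vertices (there are C(171, 3) = 818805 such S), let X_S = 1 if S induces a K_3 (all C(3, 2) = 3 edges present). Then P(X_S = 1) = (1/2)^3 = 1/8. By linearity of expectation, E[# K_3] = C(171, 3) · (1/2)^3 = 818805 / 8 = 102350.625.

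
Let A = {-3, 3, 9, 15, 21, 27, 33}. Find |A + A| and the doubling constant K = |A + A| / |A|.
K = |A + A| / |A| = 13/7

Enumerate A + A = {a + b : a, b ∈ A}. With |A| = 7, there are |A|^2 = 49 ordered sum pairs; collecting distinct values, A + A = {-6, 0, 6, 12, 18, 24, 30, 36, 42, 48, 54, 60, 66}, so |A + A| = 13. Thus K = 13/7. Here |A + A| = 2|A| − 1 = 13, the minimum possible — so K = 13/7 is minimal, which holds iff A is an arithmetic progression.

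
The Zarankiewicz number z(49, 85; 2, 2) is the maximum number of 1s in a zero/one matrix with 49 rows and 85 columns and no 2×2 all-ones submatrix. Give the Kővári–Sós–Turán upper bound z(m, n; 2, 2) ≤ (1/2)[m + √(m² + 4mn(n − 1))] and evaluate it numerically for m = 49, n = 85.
z(49, 85; 2, 2) ≤ (1/2)[49 + √(49² + 4·49·85·84)] = (1/2)[49 + √1401841] = 616.4968

Kővári–Sós–Turán: let r_1, ..., r_49 be the row sums and z = Σ r_i the total number of 1s. Each pair of columns can share at most one row with both entries 1 (else a 2×2 all-ones block appears), so Σ_i C(r_i, 2) ≤ C(85, 2) = 3570. By convexity Σ_i C(r_i, 2) ≥ 49·C(z/49, 2) = z(z − 49)/(2·49), giving z² − 49z − 49·85·84 ≤ 0 and hence z ≤ (1/2)[49 + √(2401 + 4·349860)] = (1/2)[49 + √1401841] ≈ (1/2)(49 + 1183.9937) = 616.4968.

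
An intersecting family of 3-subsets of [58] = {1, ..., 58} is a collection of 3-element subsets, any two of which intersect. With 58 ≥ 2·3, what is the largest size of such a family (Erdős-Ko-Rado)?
max |F| = C(57, 2) = 1596

The Erdős-Ko-Rado theorem states: for n ≥ 2k, an intersecting family of k-subsets of an n-element set has size at most C(n − 1, k − 1), with equality for 'star' families {A ⊆ [n] : |A| = k, i ∈ A} (fix an element i). For n = 58, k = 3: C(57, 2) = 1596.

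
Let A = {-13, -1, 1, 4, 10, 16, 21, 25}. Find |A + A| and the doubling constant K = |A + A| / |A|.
K = |A + A| / |A| = 31/8

Enumerate A + A = {a + b : a, b ∈ A}. With |A| = 8, there are |A|^2 = 64 ordered sum pairs; collecting distinct values, A + A = {-26, -14, -12, -9, -3, -2, 0, 2, 3, 5, 8, 9, 11, 12, 14, 15, 17, 20, 22, 24, 25, 26, 29, 31, 32, 35, 37, 41, 42, 46, 50}, so |A + A| = 31. Thus K = 31/8. For comparison, the minimum possible |A + A| over all 8-element sets is 2·8 − 1 = 15 (so min K = 15/8), attained only by arithmetic progressions.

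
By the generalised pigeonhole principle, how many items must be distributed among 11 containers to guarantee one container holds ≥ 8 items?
n = (8 − 1)·11 + 1 = 78

By the generalised pigeonhole principle, to guarantee some box contains ≥ r objects we need more than (r − 1) · k objects total. Threshold: n = (r − 1) · k + 1. With r = 8 and k = 11: n = 7 · 11 + 1 = 77 + 1 = 78. For n = 77 = 7 · 11, we can put exactly 7 objects in every box, avoiding 8 in any single one — so 78 is tight.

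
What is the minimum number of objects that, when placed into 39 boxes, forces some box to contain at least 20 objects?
n = (20 − 1)·39 + 1 = 742

By the generalised pigeonhole principle, to guarantee some box contains ≥ r objects we need more than (r − 1) · k objects total. Threshold: n = (r − 1) · k + 1. With r = 20 and k = 39: n = 19 · 39 + 1 = 741 + 1 = 742. For n = 741 = 19 · 39, we can put exactly 19 objects in every box, avoiding 20 in any single one — so 742 is tight.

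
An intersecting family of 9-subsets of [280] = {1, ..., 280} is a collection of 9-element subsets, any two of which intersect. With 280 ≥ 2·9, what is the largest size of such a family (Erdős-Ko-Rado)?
max |F| = C(279, 8) = 822871715492970

The Erdős-Ko-Rado theorem states: for n ≥ 2k, an intersecting family of k-subsets of an n-element set has size at most C(n − 1, k − 1), with equality for 'star' families {A ⊆ [n] : |A| = k, i ∈ A} (fix an element i). For n = 280, k = 9: C(279, 8) = 822871715492970.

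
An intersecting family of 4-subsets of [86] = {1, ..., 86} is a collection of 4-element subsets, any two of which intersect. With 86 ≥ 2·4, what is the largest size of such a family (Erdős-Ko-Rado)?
max |F| = C(85, 3) = 98770

The Erdős-Ko-Rado theorem states: for n ≥ 2k, an intersecting family of k-subsets of an n-element set has size at most C(n − 1, k − 1), with equality for 'star' families {A ⊆ [n] : |A| = k, i ∈ A} (fix an element i). For n = 86, k = 4: C(85, 3) = 98770.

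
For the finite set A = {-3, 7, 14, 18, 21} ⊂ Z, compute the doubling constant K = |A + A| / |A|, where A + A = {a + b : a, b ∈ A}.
K = |A + A| / |A| = 14/5

Enumerate A + A = {a + b : a, b ∈ A}. With |A| = 5, there are |A|^2 = 25 ordered sum pairs; collecting distinct values, A + A = {-6, 4, 11, 14, 15, 18, 21, 25, 28, 32, 35, 36, 39, 42}, so |A + A| = 14. Thus K = 14/5. For comparison, the minimum possible |A + A| over all 5-element sets is 2·5 − 1 = 9 (so min K = 9/5), attained only by arithmetic progressions.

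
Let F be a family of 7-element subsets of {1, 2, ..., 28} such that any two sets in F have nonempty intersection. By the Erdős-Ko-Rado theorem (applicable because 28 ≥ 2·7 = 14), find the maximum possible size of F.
max |F| = C(27, 6) = 296010

Erdős-Ko-Rado (1961): when n ≥ 2k, max |F| = C(n−1, k−1). The bound is attained by the star {A : i ∈ A} for any fixed i ∈ [n]. Here C(28−1, 7−1) = C(27, 6) = 296010.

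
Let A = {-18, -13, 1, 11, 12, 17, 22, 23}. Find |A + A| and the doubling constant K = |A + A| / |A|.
K = |A + A| / |A| = 30/8 = 15/4

Enumerate A + A = {a + b : a, b ∈ A}. With |A| = 8, there are |A|^2 = 64 ordered sum pairs; collecting distinct values, A + A = {-36, -31, -26, -17, -12, -7, -6, -2, -1, 2, 4, 5, 9, 10, 12, 13, 18, 22, 23, 24, 28, 29, 33, 34, 35, 39, 40, 44, 45, 46}, so |A + A| = 30. Thus K = 30/8 = 15/4. For comparison, the minimum possible |A + A| over all 8-element sets is 2·8 − 1 = 15 (so min K = 15/8), attained only by arithmetic progressions.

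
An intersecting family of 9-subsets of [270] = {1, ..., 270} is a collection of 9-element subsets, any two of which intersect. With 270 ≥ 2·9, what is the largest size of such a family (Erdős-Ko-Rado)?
max |F| = C(269, 8) = 612161890010407

Erdős-Ko-Rado (1961): when n ≥ 2k, max |F| = C(n−1, k−1). The bound is attained by the star {A : i ∈ A} for any fixed i ∈ [n]. Here C(270−1, 9−1) = C(269, 8) = 612161890010407.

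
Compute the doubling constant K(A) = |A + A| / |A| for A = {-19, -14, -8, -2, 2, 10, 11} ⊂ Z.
K = |A + A| / |A| = 26/7

Enumerate A + A = {a + b : a, b ∈ A}. With |A| = 7, there are |A|^2 = 49 ordered sum pairs; collecting distinct values, A + A = {-38, -33, -28, -27, -22, -21, -17, -16, -12, -10, -9, -8, -6, -4, -3, 0, 2, 3, 4, 8, 9, 12, 13, 20, 21, 22}, so |A + A| = 26. Thus K = 26/7. For comparison, the minimum possible |A + A| over all 7-element sets is 2·7 − 1 = 13 (so min K = 13/7), attained only by arithmetic progressions.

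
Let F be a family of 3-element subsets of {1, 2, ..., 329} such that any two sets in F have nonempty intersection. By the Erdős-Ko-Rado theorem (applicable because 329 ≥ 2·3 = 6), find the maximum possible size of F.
max |F| = C(328, 2) = 53628

Erdős-Ko-Rado (1961): when n ≥ 2k, max |F| = C(n−1, k−1). The bound is attained by the star {A : i ∈ A} for any fixed i ∈ [n]. Here C(329−1, 3−1) = C(328, 2) = 53628.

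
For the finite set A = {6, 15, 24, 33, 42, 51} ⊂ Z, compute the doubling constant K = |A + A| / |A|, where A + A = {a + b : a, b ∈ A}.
K = |A + A| / |A| = 11/6

Enumerate A + A = {a + b : a, b ∈ A}. With |A| = 6, there are |A|^2 = 36 ordered sum pairs; collecting distinct values, A + A = {12, 21, 30, 39, 48, 57, 66, 75, 84, 93, 102}, so |A + A| = 11. Thus K = 11/6. Here |A + A| = 2|A| − 1 = 11, the minimum possible — so K = 11/6 is minimal, which holds iff A is an arithmetic progression.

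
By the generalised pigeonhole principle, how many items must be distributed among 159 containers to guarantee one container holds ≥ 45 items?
n = (45 − 1)·159 + 1 = 6997

By the generalised pigeonhole principle, to guarantee some box contains ≥ r objects we need more than (r − 1) · k objects total. Threshold: n = (r − 1) · k + 1. With r = 45 and k = 159: n = 44 · 159 + 1 = 6996 + 1 = 6997. For n = 6996 = 44 · 159, we can put exactly 44 objects in every box, avoiding 45 in any single one — so 6997 is tight.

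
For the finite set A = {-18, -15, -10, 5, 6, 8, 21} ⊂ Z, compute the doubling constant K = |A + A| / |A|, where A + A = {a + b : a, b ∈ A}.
K = |A + A| / |A| = 26/7

Enumerate A + A = {a + b : a, b ∈ A}. With |A| = 7, there are |A|^2 = 49 ordered sum pairs; collecting distinct values, A + A = {-36, -33, -30, -28, -25, -20, -13, -12, -10, -9, -7, -5, -4, -2, 3, 6, 10, 11, 12, 13, 14, 16, 26, 27, 29, 42}, so |A + A| = 26. Thus K = 26/7. For comparison, the minimum possible |A + A| over all 7-element sets is 2·7 − 1 = 13 (so min K = 13/7), attained only by arithmetic progressions.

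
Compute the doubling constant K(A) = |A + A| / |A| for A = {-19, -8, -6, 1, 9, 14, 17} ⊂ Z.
K = |A + A| / |A| = 26/7

Enumerate A + A = {a + b : a, b ∈ A}. With |A| = 7, there are |A|^2 = 49 ordered sum pairs; collecting distinct values, A + A = {-38, -27, -25, -18, -16, -14, -12, -10, -7, -5, -2, 1, 2, 3, 6, 8, 9, 10, 11, 15, 18, 23, 26, 28, 31, 34}, so |A + A| = 26. Thus K = 26/7. For comparison, the minimum possible |A + A| over all 7-element sets is 2·7 − 1 = 13 (so min K = 13/7), attained only by arithmetic progressions.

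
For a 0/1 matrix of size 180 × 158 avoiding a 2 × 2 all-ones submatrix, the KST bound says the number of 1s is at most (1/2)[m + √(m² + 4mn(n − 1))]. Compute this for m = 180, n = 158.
z(180, 158; 2, 2) ≤ (1/2)[180 + √(180² + 4·180·158·157)] = (1/2)[180 + √17892720] = 2204.9894

Kővári–Sós–Turán: let r_1, ..., r_180 be the row sums and z = Σ r_i the total number of 1s. Each pair of columns can share at most one row with both entries 1 (else a 2×2 all-ones block appears), so Σ_i C(r_i, 2) ≤ C(158, 2) = 12403. By convexity Σ_i C(r_i, 2) ≥ 180·C(z/180, 2) = z(z − 180)/(2·180), giving z² − 180z − 180·158·157 ≤ 0 and hence z ≤ (1/2)[180 + √(32400 + 4·4465080)] = (1/2)[180 + √17892720] ≈ (1/2)(180 + 4229.9787) = 2204.9894.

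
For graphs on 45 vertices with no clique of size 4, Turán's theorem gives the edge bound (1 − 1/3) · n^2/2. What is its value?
Turán density bound = (2/3) · 45^2/2 = 675

Turán's theorem: ex(n, K_{r+1}) is achieved by the complete r-partite Turán graph T(n, r) with parts as balanced as possible, and is at most (1 − 1/r) · n^2/2. For r = 3, n = 45: the density bound is (2/3) · 2025/2 = 675. Since 3 ∣ 45, the Turán graph T(45, 3) has parts of equal size 15, and its edge count e(T(45, 3)) = 675 attains the density bound exactly.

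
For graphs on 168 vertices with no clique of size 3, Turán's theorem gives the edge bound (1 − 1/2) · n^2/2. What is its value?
Turán density bound = (1/2) · 168^2/2 = 7056

Turán's theorem: ex(n, K_{r+1}) is achieved by the complete r-partite Turán graph T(n, r) with parts as balanced as possible, and is at most (1 − 1/r) · n^2/2. For r = 2, n = 168: the density bound is (1/2) · 28224/2 = 7056. Since 2 ∣ 168, the Turán graph T(168, 2) has parts of equal size 84, and its edge count e(T(168, 2)) = 7056 attains the density bound exactly.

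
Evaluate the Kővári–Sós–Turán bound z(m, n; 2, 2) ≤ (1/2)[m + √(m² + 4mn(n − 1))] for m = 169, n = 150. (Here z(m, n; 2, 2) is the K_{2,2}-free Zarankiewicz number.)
z(169, 150; 2, 2) ≤ (1/2)[169 + √(169² + 4·169·150·149)] = (1/2)[169 + √15137161] = 2029.8252

Kővári–Sós–Turán: let r_1, ..., r_169 be the row sums and z = Σ r_i the total number of 1s. Each pair of columns can share at most one row with both entries 1 (else a 2×2 all-ones block appears), so Σ_i C(r_i, 2) ≤ C(150, 2) = 11175. By convexity Σ_i C(r_i, 2) ≥ 169·C(z/169, 2) = z(z − 169)/(2·169), giving z² − 169z − 169·150·149 ≤ 0 and hence z ≤ (1/2)[169 + √(28561 + 4·3777150)] = (1/2)[169 + √15137161] ≈ (1/2)(169 + 3890.6505) = 2029.8252.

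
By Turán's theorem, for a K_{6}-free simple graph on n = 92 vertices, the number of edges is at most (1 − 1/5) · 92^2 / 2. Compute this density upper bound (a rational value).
Turán density bound = (4/5) · 92^2/2 = 16928/5 ≈ 3385.6

Turán's theorem: ex(n, K_{r+1}) is achieved by the complete r-partite Turán graph T(n, r) with parts as balanced as possible, and is at most (1 − 1/r) · n^2/2. For r = 5, n = 92: the density bound is (4/5) · 8464/2 = 16928/5 ≈ 3385.6. The integer-valued extremum is e(T(92, 5)) = 3385, which is strictly less than the density bound 16928/5 since 5 ∤ 92 (the parts of T(92, 5) cannot all be equal).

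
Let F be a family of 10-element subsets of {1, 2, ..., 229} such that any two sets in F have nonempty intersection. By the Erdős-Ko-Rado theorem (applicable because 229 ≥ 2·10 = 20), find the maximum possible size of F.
max |F| = C(228, 9) = 3910294246315600

The Erdős-Ko-Rado theorem states: for n ≥ 2k, an intersecting family of k-subsets of an n-element set has size at most C(n − 1, k − 1), with equality for 'star' families {A ⊆ [n] : |A| = k, i ∈ A} (fix an element i). For n = 229, k = 10: C(228, 9) = 3910294246315600.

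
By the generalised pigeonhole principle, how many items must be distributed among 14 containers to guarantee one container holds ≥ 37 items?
n = (37 − 1)·14 + 1 = 505

By the generalised pigeonhole principle, to guarantee some box contains ≥ r objects we need more than (r − 1) · k objects total. Threshold: n = (r − 1) · k + 1. With r = 37 and k = 14: n = 36 · 14 + 1 = 504 + 1 = 505. For n = 504 = 36 · 14, we can put exactly 36 objects in every box, avoiding 37 in any single one — so 505 is tight.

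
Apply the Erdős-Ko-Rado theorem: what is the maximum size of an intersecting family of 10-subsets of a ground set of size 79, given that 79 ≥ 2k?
max |F| = C(78, 9) = 182364632450

Erdős-Ko-Rado (1961): when n ≥ 2k, max |F| = C(n−1, k−1). The bound is attained by the star {A : i ∈ A} for any fixed i ∈ [n]. Here C(79−1, 10−1) = C(78, 9) = 182364632450.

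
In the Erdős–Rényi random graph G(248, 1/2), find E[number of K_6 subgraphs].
E[# K_6] = C(248, 6) · (1/2)^C(6, 2) = 304027892532 / 2^15 = 76006973133/8192 ≈ 9278194.962524

For each 6-subset S of vertices (there are C(248, 6) = 304027892532 such S), let X_S = 1 if S induces a K_6 (all C(6, 2) = 15 edges present). Then P(X_S = 1) = (1/2)^15 = 1/32768. By linearity of expectation, E[# K_6] = C(248, 6) · (1/2)^15 = 304027892532 / 32768 = 76006973133/8192 ≈ 9278194.962524.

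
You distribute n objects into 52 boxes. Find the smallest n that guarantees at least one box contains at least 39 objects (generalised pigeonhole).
n = (39 − 1)·52 + 1 = 1977

By the generalised pigeonhole principle, to guarantee some box contains ≥ r objects we need more than (r − 1) · k objects total. Threshold: n = (r − 1) · k + 1. With r = 39 and k = 52: n = 38 · 52 + 1 = 1976 + 1 = 1977. For n = 1976 = 38 · 52, we can put exactly 38 objects in every box, avoiding 39 in any single one — so 1977 is tight.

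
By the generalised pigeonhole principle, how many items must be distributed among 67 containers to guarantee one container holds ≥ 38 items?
n = (38 − 1)·67 + 1 = 2480

By the generalised pigeonhole principle, to guarantee some box contains ≥ r objects we need more than (r − 1) · k objects total. Threshold: n = (r − 1) · k + 1. With r = 38 and k = 67: n = 37 · 67 + 1 = 2479 + 1 = 2480. For n = 2479 = 37 · 67, we can put exactly 37 objects in every box, avoiding 38 in any single one — so 2480 is tight.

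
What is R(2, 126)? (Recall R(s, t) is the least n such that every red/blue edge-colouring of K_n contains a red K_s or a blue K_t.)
R(2, 126) = 126

R(2, k) = k for all k ≥ 2: in a 2-colouring of K_k, either some edge is red (a red K_2) or all edges are blue (a blue K_k). And K_{125} coloured all-blue has no blue K_126, so R(2, 126) > 125. Hence R(2, 126) = 126.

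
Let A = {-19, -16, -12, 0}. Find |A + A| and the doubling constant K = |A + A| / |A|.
K = |A + A| / |A| = 10/4 = 5/2

Enumerate A + A = {a + b : a, b ∈ A}. With |A| = 4, there are |A|^2 = 16 ordered sum pairs; collecting distinct values, A + A = {-38, -35, -32, -31, -28, -24, -19, -16, -12, 0}, so |A + A| = 10. Thus K = 10/4 = 5/2. For comparison, the minimum possible |A + A| over all 4-element sets is 2·4 − 1 = 7 (so min K = 7/4), attained only by arithmetic progressions.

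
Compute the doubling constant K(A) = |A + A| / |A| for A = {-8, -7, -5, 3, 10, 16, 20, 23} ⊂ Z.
K = |A + A| / |A| = 33/8

Enumerate A + A = {a + b : a, b ∈ A}. With |A| = 8, there are |A|^2 = 64 ordered sum pairs; collecting distinct values, A + A = {-16, -15, -14, -13, -12, -10, -5, -4, -2, 2, 3, 5, 6, 8, 9, 11, 12, 13, 15, 16, 18, 19, 20, 23, 26, 30, 32, 33, 36, 39, 40, 43, 46}, so |A + A| = 33. Thus K = 33/8. For comparison, the minimum possible |A + A| over all 8-element sets is 2·8 − 1 = 15 (so min K = 15/8), attained only by arithmetic progressions.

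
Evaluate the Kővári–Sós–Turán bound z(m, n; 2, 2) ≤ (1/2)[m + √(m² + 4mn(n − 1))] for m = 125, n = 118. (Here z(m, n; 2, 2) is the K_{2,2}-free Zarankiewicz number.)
z(125, 118; 2, 2) ≤ (1/2)[125 + √(125² + 4·125·118·117)] = (1/2)[125 + √6918625] = 1377.664

Kővári–Sós–Turán: let r_1, ..., r_125 be the row sums and z = Σ r_i the total number of 1s. Each pair of columns can share at most one row with both entries 1 (else a 2×2 all-ones block appears), so Σ_i C(r_i, 2) ≤ C(118, 2) = 6903. By convexity Σ_i C(r_i, 2) ≥ 125·C(z/125, 2) = z(z − 125)/(2·125), giving z² − 125z − 125·118·117 ≤ 0 and hence z ≤ (1/2)[125 + √(15625 + 4·1725750)] = (1/2)[125 + √6918625] ≈ (1/2)(125 + 2630.3279) = 1377.664.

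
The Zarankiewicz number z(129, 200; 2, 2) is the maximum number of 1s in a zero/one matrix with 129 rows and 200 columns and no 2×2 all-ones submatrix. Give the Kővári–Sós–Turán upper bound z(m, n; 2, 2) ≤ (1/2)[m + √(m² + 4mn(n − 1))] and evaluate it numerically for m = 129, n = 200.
z(129, 200; 2, 2) ≤ (1/2)[129 + √(129² + 4·129·200·199)] = (1/2)[129 + √20553441] = 2331.2951

Kővári–Sós–Turán: let r_1, ..., r_129 be the row sums and z = Σ r_i the total number of 1s. Each pair of columns can share at most one row with both entries 1 (else a 2×2 all-ones block appears), so Σ_i C(r_i, 2) ≤ C(200, 2) = 19900. By convexity Σ_i C(r_i, 2) ≥ 129·C(z/129, 2) = z(z − 129)/(2·129), giving z² − 129z − 129·200·199 ≤ 0 and hence z ≤ (1/2)[129 + √(16641 + 4·5134200)] = (1/2)[129 + √20553441] ≈ (1/2)(129 + 4533.5903) = 2331.2951.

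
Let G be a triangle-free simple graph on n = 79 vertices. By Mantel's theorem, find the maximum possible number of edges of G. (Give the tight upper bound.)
ex(79, K_3) = ⌊79^2/4⌋ = 1560

Mantel (1907): a triangle-free graph on n vertices has at most ⌊n^2/4⌋ edges, with equality for the complete bipartite graph K_{⌊n/2⌋, ⌈n/2⌉}. For n = 79: ⌊79^2/4⌋ = ⌊6241/4⌋ = 1560. The extremal graph is K_{39, 40}, which has 39·40 = 1560 edges.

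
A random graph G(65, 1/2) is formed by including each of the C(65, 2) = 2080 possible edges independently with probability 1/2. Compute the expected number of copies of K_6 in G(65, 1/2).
E[# K_6] = C(65, 6) · (1/2)^C(6, 2) = 82598880 / 2^15 = 2581215/1024 ≈ 2520.717773

For each 6-subset S of vertices (there are C(65, 6) = 82598880 such S), let X_S = 1 if S induces a K_6 (all C(6, 2) = 15 edges present). Then P(X_S = 1) = (1/2)^15 = 1/32768. By linearity of expectation, E[# K_6] = C(65, 6) · (1/2)^15 = 82598880 / 32768 = 2581215/1024 ≈ 2520.717773.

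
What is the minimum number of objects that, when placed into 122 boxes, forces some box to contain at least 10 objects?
n = (10 − 1)·122 + 1 = 1099

By the generalised pigeonhole principle, to guarantee some box contains ≥ r objects we need more than (r − 1) · k objects total. Threshold: n = (r − 1) · k + 1. With r = 10 and k = 122: n = 9 · 122 + 1 = 1098 + 1 = 1099. For n = 1098 = 9 · 122, we can put exactly 9 objects in every box, avoiding 10 in any single one — so 1099 is tight.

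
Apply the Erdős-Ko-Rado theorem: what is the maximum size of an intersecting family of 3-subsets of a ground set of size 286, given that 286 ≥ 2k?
max |F| = C(285, 2) = 40470

Erdős-Ko-Rado (1961): when n ≥ 2k, max |F| = C(n−1, k−1). The bound is attained by the star {A : i ∈ A} for any fixed i ∈ [n]. Here C(286−1, 3−1) = C(285, 2) = 40470.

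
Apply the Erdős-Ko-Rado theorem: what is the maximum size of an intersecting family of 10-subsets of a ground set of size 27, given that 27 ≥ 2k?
max |F| = C(26, 9) = 3124550

Erdős-Ko-Rado (1961): when n ≥ 2k, max |F| = C(n−1, k−1). The bound is attained by the star {A : i ∈ A} for any fixed i ∈ [n]. Here C(27−1, 10−1) = C(26, 9) = 3124550.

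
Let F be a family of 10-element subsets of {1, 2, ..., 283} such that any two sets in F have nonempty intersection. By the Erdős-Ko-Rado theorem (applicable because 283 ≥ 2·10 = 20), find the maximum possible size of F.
max |F| = C(282, 9) = 27319423696620550

The Erdős-Ko-Rado theorem states: for n ≥ 2k, an intersecting family of k-subsets of an n-element set has size at most C(n − 1, k − 1), with equality for 'star' families {A ⊆ [n] : |A| = k, i ∈ A} (fix an element i). For n = 283, k = 10: C(282, 9) = 27319423696620550.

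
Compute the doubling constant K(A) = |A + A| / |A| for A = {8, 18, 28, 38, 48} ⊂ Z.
K = |A + A| / |A| = 9/5

Enumerate A + A = {a + b : a, b ∈ A}. With |A| = 5, there are |A|^2 = 25 ordered sum pairs; collecting distinct values, A + A = {16, 26, 36, 46, 56, 66, 76, 86, 96}, so |A + A| = 9. Thus K = 9/5. Here |A + A| = 2|A| − 1 = 9, the minimum possible — so K = 9/5 is minimal, which holds iff A is an arithmetic progression.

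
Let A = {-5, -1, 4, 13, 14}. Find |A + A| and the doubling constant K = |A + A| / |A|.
K = |A + A| / |A| = 14/5

Enumerate A + A = {a + b : a, b ∈ A}. With |A| = 5, there are |A|^2 = 25 ordered sum pairs; collecting distinct values, A + A = {-10, -6, -2, -1, 3, 8, 9, 12, 13, 17, 18, 26, 27, 28}, so |A + A| = 14. Thus K = 14/5. For comparison, the minimum possible |A + A| over all 5-element sets is 2·5 − 1 = 9 (so min K = 9/5), attained only by arithmetic progressions.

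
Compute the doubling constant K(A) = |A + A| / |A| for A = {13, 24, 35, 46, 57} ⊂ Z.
K = |A + A| / |A| = 9/5

Enumerate A + A = {a + b : a, b ∈ A}. With |A| = 5, there are |A|^2 = 25 ordered sum pairs; collecting distinct values, A + A = {26, 37, 48, 59, 70, 81, 92, 103, 114}, so |A + A| = 9. Thus K = 9/5. Here |A + A| = 2|A| − 1 = 9, the minimum possible — so K = 9/5 is minimal, which holds iff A is an arithmetic progression.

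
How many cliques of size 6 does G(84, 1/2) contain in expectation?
E[# K_6] = C(84, 6) · (1/2)^C(6, 2) = 406481544 / 2^15 = 50810193/4096 ≈ 12404.832275

For each 6-subset S of vertices (there are C(84, 6) = 406481544 such S), let X_S = 1 if S induces a K_6 (all C(6, 2) = 15 edges present). Then P(X_S = 1) = (1/2)^15 = 1/32768. By linearity of expectation, E[# K_6] = C(84, 6) · (1/2)^15 = 406481544 / 32768 = 50810193/4096 ≈ 12404.832275.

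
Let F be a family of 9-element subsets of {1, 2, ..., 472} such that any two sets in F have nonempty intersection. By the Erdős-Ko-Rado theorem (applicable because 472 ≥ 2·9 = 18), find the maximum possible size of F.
max |F| = C(471, 8) = 56583612135153090

Erdős-Ko-Rado (1961): when n ≥ 2k, max |F| = C(n−1, k−1). The bound is attained by the star {A : i ∈ A} for any fixed i ∈ [n]. Here C(472−1, 9−1) = C(471, 8) = 56583612135153090.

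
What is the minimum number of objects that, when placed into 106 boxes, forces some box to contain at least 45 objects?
n = (45 − 1)·106 + 1 = 4665

By the generalised pigeonhole principle, to guarantee some box contains ≥ r objects we need more than (r − 1) · k objects total. Threshold: n = (r − 1) · k + 1. With r = 45 and k = 106: n = 44 · 106 + 1 = 4664 + 1 = 4665. For n = 4664 = 44 · 106, we can put exactly 44 objects in every box, avoiding 45 in any single one — so 4665 is tight.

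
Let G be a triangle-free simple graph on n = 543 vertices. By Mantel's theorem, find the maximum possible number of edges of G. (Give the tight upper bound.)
ex(543, K_3) = ⌊543^2/4⌋ = 73712

Mantel (1907): a triangle-free graph on n vertices has at most ⌊n^2/4⌋ edges, with equality for the complete bipartite graph K_{⌊n/2⌋, ⌈n/2⌉}. For n = 543: ⌊543^2/4⌋ = ⌊294849/4⌋ = 73712. The extremal graph is K_{271, 272}, which has 271·272 = 73712 edges.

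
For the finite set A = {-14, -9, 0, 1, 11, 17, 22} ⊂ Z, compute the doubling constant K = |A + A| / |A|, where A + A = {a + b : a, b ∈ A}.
K = |A + A| / |A| = 25/7

Enumerate A + A = {a + b : a, b ∈ A}. With |A| = 7, there are |A|^2 = 49 ordered sum pairs; collecting distinct values, A + A = {-28, -23, -18, -14, -13, -9, -8, -3, 0, 1, 2, 3, 8, 11, 12, 13, 17, 18, 22, 23, 28, 33, 34, 39, 44}, so |A + A| = 25. Thus K = 25/7. For comparison, the minimum possible |A + A| over all 7-element sets is 2·7 − 1 = 13 (so min K = 13/7), attained only by arithmetic progressions.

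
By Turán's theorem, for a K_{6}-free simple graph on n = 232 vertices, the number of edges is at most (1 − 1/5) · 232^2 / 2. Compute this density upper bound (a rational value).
Turán density bound = (4/5) · 232^2/2 = 107648/5 ≈ 21529.6

Turán's theorem: ex(n, K_{r+1}) is achieved by the complete r-partite Turán graph T(n, r) with parts as balanced as possible, and is at most (1 − 1/r) · n^2/2. For r = 5, n = 232: the density bound is (4/5) · 53824/2 = 107648/5 ≈ 21529.6. The integer-valued extremum is e(T(232, 5)) = 21529, which is strictly less than the density bound 107648/5 since 5 ∤ 232 (the parts of T(232, 5) cannot all be equal).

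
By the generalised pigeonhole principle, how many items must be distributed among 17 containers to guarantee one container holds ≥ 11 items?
n = (11 − 1)·17 + 1 = 171

By the generalised pigeonhole principle, to guarantee some box contains ≥ r objects we need more than (r − 1) · k objects total. Threshold: n = (r − 1) · k + 1. With r = 11 and k = 17: n = 10 · 17 + 1 = 170 + 1 = 171. For n = 170 = 10 · 17, we can put exactly 10 objects in every box, avoiding 11 in any single one — so 171 is tight.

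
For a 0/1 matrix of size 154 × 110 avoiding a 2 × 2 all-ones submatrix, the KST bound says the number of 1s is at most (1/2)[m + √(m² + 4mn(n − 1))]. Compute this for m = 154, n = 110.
z(154, 110; 2, 2) ≤ (1/2)[154 + √(154² + 4·154·110·109)] = (1/2)[154 + √7409556] = 1438.025

Kővári–Sós–Turán: let r_1, ..., r_154 be the row sums and z = Σ r_i the total number of 1s. Each pair of columns can share at most one row with both entries 1 (else a 2×2 all-ones block appears), so Σ_i C(r_i, 2) ≤ C(110, 2) = 5995. By convexity Σ_i C(r_i, 2) ≥ 154·C(z/154, 2) = z(z − 154)/(2·154), giving z² − 154z − 154·110·109 ≤ 0 and hence z ≤ (1/2)[154 + √(23716 + 4·1846460)] = (1/2)[154 + √7409556] ≈ (1/2)(154 + 2722.05) = 1438.025.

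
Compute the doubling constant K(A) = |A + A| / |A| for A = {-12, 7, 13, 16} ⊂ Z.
K = |A + A| / |A| = 10/4 = 5/2

Enumerate A + A = {a + b : a, b ∈ A}. With |A| = 4, there are |A|^2 = 16 ordered sum pairs; collecting distinct values, A + A = {-24, -5, 1, 4, 14, 20, 23, 26, 29, 32}, so |A + A| = 10. Thus K = 10/4 = 5/2. For comparison, the minimum possible |A + A| over all 4-element sets is 2·4 − 1 = 7 (so min K = 7/4), attained only by arithmetic progressions.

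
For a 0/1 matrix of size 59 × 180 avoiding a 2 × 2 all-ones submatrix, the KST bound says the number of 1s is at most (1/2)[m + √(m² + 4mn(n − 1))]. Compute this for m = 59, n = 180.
z(59, 180; 2, 2) ≤ (1/2)[59 + √(59² + 4·59·180·179)] = (1/2)[59 + √7607401] = 1408.5759

Kővári–Sós–Turán: let r_1, ..., r_59 be the row sums and z = Σ r_i the total number of 1s. Each pair of columns can share at most one row with both entries 1 (else a 2×2 all-ones block appears), so Σ_i C(r_i, 2) ≤ C(180, 2) = 16110. By convexity Σ_i C(r_i, 2) ≥ 59·C(z/59, 2) = z(z − 59)/(2·59), giving z² − 59z − 59·180·179 ≤ 0 and hence z ≤ (1/2)[59 + √(3481 + 4·1900980)] = (1/2)[59 + √7607401] ≈ (1/2)(59 + 2758.1517) = 1408.5759.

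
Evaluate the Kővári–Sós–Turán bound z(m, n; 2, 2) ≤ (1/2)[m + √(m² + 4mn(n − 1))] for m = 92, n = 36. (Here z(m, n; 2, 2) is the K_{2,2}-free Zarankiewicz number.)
z(92, 36; 2, 2) ≤ (1/2)[92 + √(92² + 4·92·36·35)] = (1/2)[92 + √472144] = 389.5637

Kővári–Sós–Turán: let r_1, ..., r_92 be the row sums and z = Σ r_i the total number of 1s. Each pair of columns can share at most one row with both entries 1 (else a 2×2 all-ones block appears), so Σ_i C(r_i, 2) ≤ C(36, 2) = 630. By convexity Σ_i C(r_i, 2) ≥ 92·C(z/92, 2) = z(z − 92)/(2·92), giving z² − 92z − 92·36·35 ≤ 0 and hence z ≤ (1/2)[92 + √(8464 + 4·115920)] = (1/2)[92 + √472144] ≈ (1/2)(92 + 687.1274) = 389.5637.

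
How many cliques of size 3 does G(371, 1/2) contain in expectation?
E[# K_3] = C(371, 3) · (1/2)^C(3, 2) = 8442105 / 2^3 = 1055263.125

For each 3-subset S of vertices (there are C(371, 3) = 8442105 such S), let X_S = 1 if S induces a K_3 (all C(3, 2) = 3 edges present). Then P(X_S = 1) = (1/2)^3 = 1/8. By linearity of expectation, E[# K_3] = C(371, 3) · (1/2)^3 = 8442105 / 8 = 1055263.125.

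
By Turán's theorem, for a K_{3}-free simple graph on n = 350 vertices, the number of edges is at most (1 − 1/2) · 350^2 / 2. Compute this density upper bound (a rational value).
Turán density bound = (1/2) · 350^2/2 = 30625

Turán's theorem: ex(n, K_{r+1}) is achieved by the complete r-partite Turán graph T(n, r) with parts as balanced as possible, and is at most (1 − 1/r) · n^2/2. For r = 2, n = 350: the density bound is (1/2) · 122500/2 = 30625. Since 2 ∣ 350, the Turán graph T(350, 2) has parts of equal size 175, and its edge count e(T(350, 2)) = 30625 attains the density bound exactly.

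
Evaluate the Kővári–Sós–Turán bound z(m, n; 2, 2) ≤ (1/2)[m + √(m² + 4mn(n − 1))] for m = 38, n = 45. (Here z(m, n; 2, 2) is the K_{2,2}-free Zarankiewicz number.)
z(38, 45; 2, 2) ≤ (1/2)[38 + √(38² + 4·38·45·44)] = (1/2)[38 + √302404] = 293.9564

Kővári–Sós–Turán: let r_1, ..., r_38 be the row sums and z = Σ r_i the total number of 1s. Each pair of columns can share at most one row with both entries 1 (else a 2×2 all-ones block appears), so Σ_i C(r_i, 2) ≤ C(45, 2) = 990. By convexity Σ_i C(r_i, 2) ≥ 38·C(z/38, 2) = z(z − 38)/(2·38), giving z² − 38z − 38·45·44 ≤ 0 and hence z ≤ (1/2)[38 + √(1444 + 4·75240)] = (1/2)[38 + √302404] ≈ (1/2)(38 + 549.9127) = 293.9564.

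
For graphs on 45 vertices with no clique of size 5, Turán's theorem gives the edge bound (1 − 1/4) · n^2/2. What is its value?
Turán density bound = (3/4) · 45^2/2 = 6075/8 ≈ 759.375

Turán's theorem: ex(n, K_{r+1}) is achieved by the complete r-partite Turán graph T(n, r) with parts as balanced as possible, and is at most (1 − 1/r) · n^2/2. For r = 4, n = 45: the density bound is (3/4) · 2025/2 = 6075/8 ≈ 759.375. The integer-valued extremum is e(T(45, 4)) = 759, which is strictly less than the density bound 6075/8 since 4 ∤ 45 (the parts of T(45, 4) cannot all be equal).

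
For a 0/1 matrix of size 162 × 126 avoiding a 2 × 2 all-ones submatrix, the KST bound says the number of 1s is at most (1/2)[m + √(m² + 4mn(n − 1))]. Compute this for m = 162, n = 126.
z(162, 126; 2, 2) ≤ (1/2)[162 + √(162² + 4·162·126·125)] = (1/2)[162 + √10232244] = 1680.3939

Kővári–Sós–Turán: let r_1, ..., r_162 be the row sums and z = Σ r_i the total number of 1s. Each pair of columns can share at most one row with both entries 1 (else a 2×2 all-ones block appears), so Σ_i C(r_i, 2) ≤ C(126, 2) = 7875. By convexity Σ_i C(r_i, 2) ≥ 162·C(z/162, 2) = z(z − 162)/(2·162), giving z² − 162z − 162·126·125 ≤ 0 and hence z ≤ (1/2)[162 + √(26244 + 4·2551500)] = (1/2)[162 + √10232244] ≈ (1/2)(162 + 3198.7879) = 1680.3939.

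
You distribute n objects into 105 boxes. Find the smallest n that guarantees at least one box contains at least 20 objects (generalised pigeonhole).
n = (20 − 1)·105 + 1 = 1996

By the generalised pigeonhole principle, to guarantee some box contains ≥ r objects we need more than (r − 1) · k objects total. Threshold: n = (r − 1) · k + 1. With r = 20 and k = 105: n = 19 · 105 + 1 = 1995 + 1 = 1996. For n = 1995 = 19 · 105, we can put exactly 19 objects in every box, avoiding 20 in any single one — so 1996 is tight.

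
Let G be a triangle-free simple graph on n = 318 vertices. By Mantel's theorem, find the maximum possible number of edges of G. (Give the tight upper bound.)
ex(318, K_3) = ⌊318^2/4⌋ = 25281

Mantel (1907): a triangle-free graph on n vertices has at most ⌊n^2/4⌋ edges, with equality for the complete bipartite graph K_{⌊n/2⌋, ⌈n/2⌉}. For n = 318: ⌊318^2/4⌋ = ⌊101124/4⌋ = 25281. The extremal graph is K_{159, 159}, which has 159·159 = 25281 edges.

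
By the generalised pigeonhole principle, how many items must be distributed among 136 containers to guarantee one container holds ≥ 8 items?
n = (8 − 1)·136 + 1 = 953

By the generalised pigeonhole principle, to guarantee some box contains ≥ r objects we need more than (r − 1) · k objects total. Threshold: n = (r − 1) · k + 1. With r = 8 and k = 136: n = 7 · 136 + 1 = 952 + 1 = 953. For n = 952 = 7 · 136, we can put exactly 7 objects in every box, avoiding 8 in any single one — so 953 is tight.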